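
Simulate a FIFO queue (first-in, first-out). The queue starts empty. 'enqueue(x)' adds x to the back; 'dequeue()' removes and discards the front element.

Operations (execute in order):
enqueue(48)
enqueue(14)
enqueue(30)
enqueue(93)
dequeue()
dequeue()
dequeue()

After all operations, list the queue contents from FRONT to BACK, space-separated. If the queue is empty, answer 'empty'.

Answer: 93

Derivation:
enqueue(48): [48]
enqueue(14): [48, 14]
enqueue(30): [48, 14, 30]
enqueue(93): [48, 14, 30, 93]
dequeue(): [14, 30, 93]
dequeue(): [30, 93]
dequeue(): [93]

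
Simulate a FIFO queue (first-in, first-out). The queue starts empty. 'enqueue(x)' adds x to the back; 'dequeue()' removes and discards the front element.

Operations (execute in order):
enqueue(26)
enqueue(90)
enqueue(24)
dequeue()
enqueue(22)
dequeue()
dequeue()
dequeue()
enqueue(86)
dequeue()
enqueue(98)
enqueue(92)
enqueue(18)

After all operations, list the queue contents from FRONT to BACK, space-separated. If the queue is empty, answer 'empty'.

Answer: 98 92 18

Derivation:
enqueue(26): [26]
enqueue(90): [26, 90]
enqueue(24): [26, 90, 24]
dequeue(): [90, 24]
enqueue(22): [90, 24, 22]
dequeue(): [24, 22]
dequeue(): [22]
dequeue(): []
enqueue(86): [86]
dequeue(): []
enqueue(98): [98]
enqueue(92): [98, 92]
enqueue(18): [98, 92, 18]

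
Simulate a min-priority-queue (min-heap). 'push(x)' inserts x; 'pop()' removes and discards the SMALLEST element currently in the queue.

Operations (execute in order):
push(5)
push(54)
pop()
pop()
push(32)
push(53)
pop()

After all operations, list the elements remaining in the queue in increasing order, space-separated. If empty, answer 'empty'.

Answer: 53

Derivation:
push(5): heap contents = [5]
push(54): heap contents = [5, 54]
pop() → 5: heap contents = [54]
pop() → 54: heap contents = []
push(32): heap contents = [32]
push(53): heap contents = [32, 53]
pop() → 32: heap contents = [53]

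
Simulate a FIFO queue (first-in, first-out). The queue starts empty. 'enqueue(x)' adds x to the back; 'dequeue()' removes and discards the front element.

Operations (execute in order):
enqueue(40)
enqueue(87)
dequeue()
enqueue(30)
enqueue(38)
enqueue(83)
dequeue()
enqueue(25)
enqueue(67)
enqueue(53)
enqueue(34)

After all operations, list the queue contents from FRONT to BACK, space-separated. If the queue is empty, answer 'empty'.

enqueue(40): [40]
enqueue(87): [40, 87]
dequeue(): [87]
enqueue(30): [87, 30]
enqueue(38): [87, 30, 38]
enqueue(83): [87, 30, 38, 83]
dequeue(): [30, 38, 83]
enqueue(25): [30, 38, 83, 25]
enqueue(67): [30, 38, 83, 25, 67]
enqueue(53): [30, 38, 83, 25, 67, 53]
enqueue(34): [30, 38, 83, 25, 67, 53, 34]

Answer: 30 38 83 25 67 53 34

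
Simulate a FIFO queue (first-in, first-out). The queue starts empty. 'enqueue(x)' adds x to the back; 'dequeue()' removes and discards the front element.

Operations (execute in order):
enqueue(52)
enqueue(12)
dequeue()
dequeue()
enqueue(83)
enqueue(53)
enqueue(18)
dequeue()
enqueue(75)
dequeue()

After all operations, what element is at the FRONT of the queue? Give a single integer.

Answer: 18

Derivation:
enqueue(52): queue = [52]
enqueue(12): queue = [52, 12]
dequeue(): queue = [12]
dequeue(): queue = []
enqueue(83): queue = [83]
enqueue(53): queue = [83, 53]
enqueue(18): queue = [83, 53, 18]
dequeue(): queue = [53, 18]
enqueue(75): queue = [53, 18, 75]
dequeue(): queue = [18, 75]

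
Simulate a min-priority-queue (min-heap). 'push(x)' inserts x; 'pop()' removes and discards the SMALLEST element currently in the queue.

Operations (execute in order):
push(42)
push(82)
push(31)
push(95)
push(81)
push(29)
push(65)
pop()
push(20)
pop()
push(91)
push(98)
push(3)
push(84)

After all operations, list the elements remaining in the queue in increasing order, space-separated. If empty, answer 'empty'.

push(42): heap contents = [42]
push(82): heap contents = [42, 82]
push(31): heap contents = [31, 42, 82]
push(95): heap contents = [31, 42, 82, 95]
push(81): heap contents = [31, 42, 81, 82, 95]
push(29): heap contents = [29, 31, 42, 81, 82, 95]
push(65): heap contents = [29, 31, 42, 65, 81, 82, 95]
pop() → 29: heap contents = [31, 42, 65, 81, 82, 95]
push(20): heap contents = [20, 31, 42, 65, 81, 82, 95]
pop() → 20: heap contents = [31, 42, 65, 81, 82, 95]
push(91): heap contents = [31, 42, 65, 81, 82, 91, 95]
push(98): heap contents = [31, 42, 65, 81, 82, 91, 95, 98]
push(3): heap contents = [3, 31, 42, 65, 81, 82, 91, 95, 98]
push(84): heap contents = [3, 31, 42, 65, 81, 82, 84, 91, 95, 98]

Answer: 3 31 42 65 81 82 84 91 95 98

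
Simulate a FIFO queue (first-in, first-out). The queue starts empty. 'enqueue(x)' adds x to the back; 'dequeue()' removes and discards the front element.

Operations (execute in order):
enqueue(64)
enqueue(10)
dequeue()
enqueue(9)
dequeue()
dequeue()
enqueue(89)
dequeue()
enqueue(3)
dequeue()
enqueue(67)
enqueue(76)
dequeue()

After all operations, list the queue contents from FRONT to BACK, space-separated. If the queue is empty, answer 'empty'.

Answer: 76

Derivation:
enqueue(64): [64]
enqueue(10): [64, 10]
dequeue(): [10]
enqueue(9): [10, 9]
dequeue(): [9]
dequeue(): []
enqueue(89): [89]
dequeue(): []
enqueue(3): [3]
dequeue(): []
enqueue(67): [67]
enqueue(76): [67, 76]
dequeue(): [76]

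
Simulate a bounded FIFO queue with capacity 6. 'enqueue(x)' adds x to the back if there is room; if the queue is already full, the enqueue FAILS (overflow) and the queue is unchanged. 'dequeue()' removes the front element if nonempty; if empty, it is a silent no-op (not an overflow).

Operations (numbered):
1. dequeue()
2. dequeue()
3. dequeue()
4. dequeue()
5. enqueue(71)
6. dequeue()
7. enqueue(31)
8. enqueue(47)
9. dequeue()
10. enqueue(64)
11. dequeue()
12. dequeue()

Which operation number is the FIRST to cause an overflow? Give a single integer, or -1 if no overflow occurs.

1. dequeue(): empty, no-op, size=0
2. dequeue(): empty, no-op, size=0
3. dequeue(): empty, no-op, size=0
4. dequeue(): empty, no-op, size=0
5. enqueue(71): size=1
6. dequeue(): size=0
7. enqueue(31): size=1
8. enqueue(47): size=2
9. dequeue(): size=1
10. enqueue(64): size=2
11. dequeue(): size=1
12. dequeue(): size=0

Answer: -1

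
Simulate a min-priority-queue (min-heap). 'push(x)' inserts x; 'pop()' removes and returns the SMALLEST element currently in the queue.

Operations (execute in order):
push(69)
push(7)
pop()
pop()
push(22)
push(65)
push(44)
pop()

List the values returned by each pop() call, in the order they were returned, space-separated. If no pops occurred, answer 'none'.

Answer: 7 69 22

Derivation:
push(69): heap contents = [69]
push(7): heap contents = [7, 69]
pop() → 7: heap contents = [69]
pop() → 69: heap contents = []
push(22): heap contents = [22]
push(65): heap contents = [22, 65]
push(44): heap contents = [22, 44, 65]
pop() → 22: heap contents = [44, 65]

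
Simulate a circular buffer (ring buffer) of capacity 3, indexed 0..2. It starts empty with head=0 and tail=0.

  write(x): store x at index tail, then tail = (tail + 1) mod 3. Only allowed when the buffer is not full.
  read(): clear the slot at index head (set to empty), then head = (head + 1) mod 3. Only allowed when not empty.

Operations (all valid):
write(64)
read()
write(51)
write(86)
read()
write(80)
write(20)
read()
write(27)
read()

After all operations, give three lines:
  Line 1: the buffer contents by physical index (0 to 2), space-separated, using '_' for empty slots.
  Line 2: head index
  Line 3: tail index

Answer: _ 20 27
1
0

Derivation:
write(64): buf=[64 _ _], head=0, tail=1, size=1
read(): buf=[_ _ _], head=1, tail=1, size=0
write(51): buf=[_ 51 _], head=1, tail=2, size=1
write(86): buf=[_ 51 86], head=1, tail=0, size=2
read(): buf=[_ _ 86], head=2, tail=0, size=1
write(80): buf=[80 _ 86], head=2, tail=1, size=2
write(20): buf=[80 20 86], head=2, tail=2, size=3
read(): buf=[80 20 _], head=0, tail=2, size=2
write(27): buf=[80 20 27], head=0, tail=0, size=3
read(): buf=[_ 20 27], head=1, tail=0, size=2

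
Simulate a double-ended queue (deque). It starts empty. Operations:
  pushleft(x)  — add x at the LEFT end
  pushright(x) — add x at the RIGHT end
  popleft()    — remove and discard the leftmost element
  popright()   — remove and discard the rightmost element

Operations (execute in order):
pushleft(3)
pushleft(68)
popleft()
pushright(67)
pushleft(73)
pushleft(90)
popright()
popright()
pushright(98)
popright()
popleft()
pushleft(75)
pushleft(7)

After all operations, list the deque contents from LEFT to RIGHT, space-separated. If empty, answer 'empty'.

pushleft(3): [3]
pushleft(68): [68, 3]
popleft(): [3]
pushright(67): [3, 67]
pushleft(73): [73, 3, 67]
pushleft(90): [90, 73, 3, 67]
popright(): [90, 73, 3]
popright(): [90, 73]
pushright(98): [90, 73, 98]
popright(): [90, 73]
popleft(): [73]
pushleft(75): [75, 73]
pushleft(7): [7, 75, 73]

Answer: 7 75 73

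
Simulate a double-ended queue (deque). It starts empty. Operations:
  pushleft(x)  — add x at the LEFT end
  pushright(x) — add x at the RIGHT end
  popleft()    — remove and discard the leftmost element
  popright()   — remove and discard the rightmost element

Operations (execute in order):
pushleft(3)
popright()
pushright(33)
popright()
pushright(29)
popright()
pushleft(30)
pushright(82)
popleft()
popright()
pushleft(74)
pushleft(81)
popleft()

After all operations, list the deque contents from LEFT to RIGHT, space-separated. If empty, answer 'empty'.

Answer: 74

Derivation:
pushleft(3): [3]
popright(): []
pushright(33): [33]
popright(): []
pushright(29): [29]
popright(): []
pushleft(30): [30]
pushright(82): [30, 82]
popleft(): [82]
popright(): []
pushleft(74): [74]
pushleft(81): [81, 74]
popleft(): [74]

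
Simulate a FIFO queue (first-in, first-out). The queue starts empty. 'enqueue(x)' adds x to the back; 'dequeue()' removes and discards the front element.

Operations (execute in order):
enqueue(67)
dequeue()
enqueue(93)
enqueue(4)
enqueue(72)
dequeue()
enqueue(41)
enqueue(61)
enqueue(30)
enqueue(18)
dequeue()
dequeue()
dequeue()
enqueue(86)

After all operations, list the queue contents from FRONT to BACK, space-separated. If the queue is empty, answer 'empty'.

enqueue(67): [67]
dequeue(): []
enqueue(93): [93]
enqueue(4): [93, 4]
enqueue(72): [93, 4, 72]
dequeue(): [4, 72]
enqueue(41): [4, 72, 41]
enqueue(61): [4, 72, 41, 61]
enqueue(30): [4, 72, 41, 61, 30]
enqueue(18): [4, 72, 41, 61, 30, 18]
dequeue(): [72, 41, 61, 30, 18]
dequeue(): [41, 61, 30, 18]
dequeue(): [61, 30, 18]
enqueue(86): [61, 30, 18, 86]

Answer: 61 30 18 86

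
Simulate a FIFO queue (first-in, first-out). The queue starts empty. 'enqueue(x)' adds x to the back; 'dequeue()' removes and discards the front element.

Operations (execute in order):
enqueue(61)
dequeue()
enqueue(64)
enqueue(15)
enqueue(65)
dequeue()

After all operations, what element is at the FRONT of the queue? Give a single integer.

enqueue(61): queue = [61]
dequeue(): queue = []
enqueue(64): queue = [64]
enqueue(15): queue = [64, 15]
enqueue(65): queue = [64, 15, 65]
dequeue(): queue = [15, 65]

Answer: 15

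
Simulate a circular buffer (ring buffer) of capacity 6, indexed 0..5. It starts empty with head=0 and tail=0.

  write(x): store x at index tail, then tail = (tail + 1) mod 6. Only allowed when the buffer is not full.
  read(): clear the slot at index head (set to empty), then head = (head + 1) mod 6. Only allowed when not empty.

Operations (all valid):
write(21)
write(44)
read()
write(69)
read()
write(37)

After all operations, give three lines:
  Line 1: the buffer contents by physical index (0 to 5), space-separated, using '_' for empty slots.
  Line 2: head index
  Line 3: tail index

Answer: _ _ 69 37 _ _
2
4

Derivation:
write(21): buf=[21 _ _ _ _ _], head=0, tail=1, size=1
write(44): buf=[21 44 _ _ _ _], head=0, tail=2, size=2
read(): buf=[_ 44 _ _ _ _], head=1, tail=2, size=1
write(69): buf=[_ 44 69 _ _ _], head=1, tail=3, size=2
read(): buf=[_ _ 69 _ _ _], head=2, tail=3, size=1
write(37): buf=[_ _ 69 37 _ _], head=2, tail=4, size=2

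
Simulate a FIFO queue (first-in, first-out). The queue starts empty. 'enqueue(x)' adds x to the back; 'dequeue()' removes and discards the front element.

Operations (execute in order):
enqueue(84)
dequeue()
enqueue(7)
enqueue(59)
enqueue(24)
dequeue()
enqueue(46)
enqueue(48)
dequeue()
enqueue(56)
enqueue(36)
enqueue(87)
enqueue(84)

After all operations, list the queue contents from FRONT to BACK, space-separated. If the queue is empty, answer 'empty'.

Answer: 24 46 48 56 36 87 84

Derivation:
enqueue(84): [84]
dequeue(): []
enqueue(7): [7]
enqueue(59): [7, 59]
enqueue(24): [7, 59, 24]
dequeue(): [59, 24]
enqueue(46): [59, 24, 46]
enqueue(48): [59, 24, 46, 48]
dequeue(): [24, 46, 48]
enqueue(56): [24, 46, 48, 56]
enqueue(36): [24, 46, 48, 56, 36]
enqueue(87): [24, 46, 48, 56, 36, 87]
enqueue(84): [24, 46, 48, 56, 36, 87, 84]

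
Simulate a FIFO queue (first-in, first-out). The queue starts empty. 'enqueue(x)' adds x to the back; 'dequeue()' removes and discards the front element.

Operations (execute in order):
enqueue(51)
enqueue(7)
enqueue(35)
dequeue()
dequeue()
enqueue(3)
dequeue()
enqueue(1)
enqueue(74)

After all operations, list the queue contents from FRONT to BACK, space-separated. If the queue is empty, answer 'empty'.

Answer: 3 1 74

Derivation:
enqueue(51): [51]
enqueue(7): [51, 7]
enqueue(35): [51, 7, 35]
dequeue(): [7, 35]
dequeue(): [35]
enqueue(3): [35, 3]
dequeue(): [3]
enqueue(1): [3, 1]
enqueue(74): [3, 1, 74]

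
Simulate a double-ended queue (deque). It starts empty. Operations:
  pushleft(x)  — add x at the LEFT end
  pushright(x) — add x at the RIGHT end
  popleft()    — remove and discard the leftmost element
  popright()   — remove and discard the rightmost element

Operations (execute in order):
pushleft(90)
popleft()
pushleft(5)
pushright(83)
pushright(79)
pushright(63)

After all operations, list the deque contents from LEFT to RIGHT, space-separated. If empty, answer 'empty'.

Answer: 5 83 79 63

Derivation:
pushleft(90): [90]
popleft(): []
pushleft(5): [5]
pushright(83): [5, 83]
pushright(79): [5, 83, 79]
pushright(63): [5, 83, 79, 63]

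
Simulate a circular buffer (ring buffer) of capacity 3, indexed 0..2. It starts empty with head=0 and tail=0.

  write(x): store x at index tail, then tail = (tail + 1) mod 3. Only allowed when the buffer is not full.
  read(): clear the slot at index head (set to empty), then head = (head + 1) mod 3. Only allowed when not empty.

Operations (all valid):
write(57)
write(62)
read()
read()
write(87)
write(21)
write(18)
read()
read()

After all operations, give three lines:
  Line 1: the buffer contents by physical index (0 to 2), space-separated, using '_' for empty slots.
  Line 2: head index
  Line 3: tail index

Answer: _ 18 _
1
2

Derivation:
write(57): buf=[57 _ _], head=0, tail=1, size=1
write(62): buf=[57 62 _], head=0, tail=2, size=2
read(): buf=[_ 62 _], head=1, tail=2, size=1
read(): buf=[_ _ _], head=2, tail=2, size=0
write(87): buf=[_ _ 87], head=2, tail=0, size=1
write(21): buf=[21 _ 87], head=2, tail=1, size=2
write(18): buf=[21 18 87], head=2, tail=2, size=3
read(): buf=[21 18 _], head=0, tail=2, size=2
read(): buf=[_ 18 _], head=1, tail=2, size=1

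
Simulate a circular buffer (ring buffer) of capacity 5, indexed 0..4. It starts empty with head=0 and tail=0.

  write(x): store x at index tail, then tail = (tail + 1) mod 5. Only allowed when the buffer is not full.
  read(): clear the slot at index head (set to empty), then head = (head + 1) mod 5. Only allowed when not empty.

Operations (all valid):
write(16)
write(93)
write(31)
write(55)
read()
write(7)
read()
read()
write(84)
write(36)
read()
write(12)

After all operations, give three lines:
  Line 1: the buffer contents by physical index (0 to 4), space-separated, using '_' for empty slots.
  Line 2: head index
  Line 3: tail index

Answer: 84 36 12 _ 7
4
3

Derivation:
write(16): buf=[16 _ _ _ _], head=0, tail=1, size=1
write(93): buf=[16 93 _ _ _], head=0, tail=2, size=2
write(31): buf=[16 93 31 _ _], head=0, tail=3, size=3
write(55): buf=[16 93 31 55 _], head=0, tail=4, size=4
read(): buf=[_ 93 31 55 _], head=1, tail=4, size=3
write(7): buf=[_ 93 31 55 7], head=1, tail=0, size=4
read(): buf=[_ _ 31 55 7], head=2, tail=0, size=3
read(): buf=[_ _ _ 55 7], head=3, tail=0, size=2
write(84): buf=[84 _ _ 55 7], head=3, tail=1, size=3
write(36): buf=[84 36 _ 55 7], head=3, tail=2, size=4
read(): buf=[84 36 _ _ 7], head=4, tail=2, size=3
write(12): buf=[84 36 12 _ 7], head=4, tail=3, size=4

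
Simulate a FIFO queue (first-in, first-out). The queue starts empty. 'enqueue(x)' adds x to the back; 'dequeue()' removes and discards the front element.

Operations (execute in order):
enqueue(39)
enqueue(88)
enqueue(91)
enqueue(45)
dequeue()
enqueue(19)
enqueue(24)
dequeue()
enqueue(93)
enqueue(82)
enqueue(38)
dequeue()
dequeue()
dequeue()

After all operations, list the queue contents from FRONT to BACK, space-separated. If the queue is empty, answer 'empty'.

Answer: 24 93 82 38

Derivation:
enqueue(39): [39]
enqueue(88): [39, 88]
enqueue(91): [39, 88, 91]
enqueue(45): [39, 88, 91, 45]
dequeue(): [88, 91, 45]
enqueue(19): [88, 91, 45, 19]
enqueue(24): [88, 91, 45, 19, 24]
dequeue(): [91, 45, 19, 24]
enqueue(93): [91, 45, 19, 24, 93]
enqueue(82): [91, 45, 19, 24, 93, 82]
enqueue(38): [91, 45, 19, 24, 93, 82, 38]
dequeue(): [45, 19, 24, 93, 82, 38]
dequeue(): [19, 24, 93, 82, 38]
dequeue(): [24, 93, 82, 38]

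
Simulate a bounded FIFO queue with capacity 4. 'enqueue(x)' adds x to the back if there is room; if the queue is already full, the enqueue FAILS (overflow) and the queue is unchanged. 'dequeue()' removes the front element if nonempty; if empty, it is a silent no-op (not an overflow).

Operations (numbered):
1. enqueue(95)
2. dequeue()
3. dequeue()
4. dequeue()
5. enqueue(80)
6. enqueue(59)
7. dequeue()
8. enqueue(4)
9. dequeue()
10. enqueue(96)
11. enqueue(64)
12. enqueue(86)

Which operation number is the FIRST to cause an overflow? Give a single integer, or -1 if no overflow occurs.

Answer: -1

Derivation:
1. enqueue(95): size=1
2. dequeue(): size=0
3. dequeue(): empty, no-op, size=0
4. dequeue(): empty, no-op, size=0
5. enqueue(80): size=1
6. enqueue(59): size=2
7. dequeue(): size=1
8. enqueue(4): size=2
9. dequeue(): size=1
10. enqueue(96): size=2
11. enqueue(64): size=3
12. enqueue(86): size=4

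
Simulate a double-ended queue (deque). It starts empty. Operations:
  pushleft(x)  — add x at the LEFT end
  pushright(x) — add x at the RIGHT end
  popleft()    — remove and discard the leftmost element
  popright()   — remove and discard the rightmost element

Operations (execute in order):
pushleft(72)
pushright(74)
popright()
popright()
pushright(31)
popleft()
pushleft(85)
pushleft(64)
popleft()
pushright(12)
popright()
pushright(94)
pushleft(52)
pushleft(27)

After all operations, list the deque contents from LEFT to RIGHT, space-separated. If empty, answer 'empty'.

Answer: 27 52 85 94

Derivation:
pushleft(72): [72]
pushright(74): [72, 74]
popright(): [72]
popright(): []
pushright(31): [31]
popleft(): []
pushleft(85): [85]
pushleft(64): [64, 85]
popleft(): [85]
pushright(12): [85, 12]
popright(): [85]
pushright(94): [85, 94]
pushleft(52): [52, 85, 94]
pushleft(27): [27, 52, 85, 94]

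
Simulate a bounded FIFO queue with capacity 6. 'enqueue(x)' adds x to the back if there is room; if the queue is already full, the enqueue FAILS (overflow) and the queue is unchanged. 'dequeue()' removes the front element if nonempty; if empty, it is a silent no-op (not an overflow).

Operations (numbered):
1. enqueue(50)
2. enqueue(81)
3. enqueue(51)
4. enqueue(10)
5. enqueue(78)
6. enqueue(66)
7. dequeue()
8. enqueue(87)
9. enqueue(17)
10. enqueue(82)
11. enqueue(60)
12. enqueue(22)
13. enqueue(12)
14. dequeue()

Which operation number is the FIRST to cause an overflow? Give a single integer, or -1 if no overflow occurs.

Answer: 9

Derivation:
1. enqueue(50): size=1
2. enqueue(81): size=2
3. enqueue(51): size=3
4. enqueue(10): size=4
5. enqueue(78): size=5
6. enqueue(66): size=6
7. dequeue(): size=5
8. enqueue(87): size=6
9. enqueue(17): size=6=cap → OVERFLOW (fail)
10. enqueue(82): size=6=cap → OVERFLOW (fail)
11. enqueue(60): size=6=cap → OVERFLOW (fail)
12. enqueue(22): size=6=cap → OVERFLOW (fail)
13. enqueue(12): size=6=cap → OVERFLOW (fail)
14. dequeue(): size=5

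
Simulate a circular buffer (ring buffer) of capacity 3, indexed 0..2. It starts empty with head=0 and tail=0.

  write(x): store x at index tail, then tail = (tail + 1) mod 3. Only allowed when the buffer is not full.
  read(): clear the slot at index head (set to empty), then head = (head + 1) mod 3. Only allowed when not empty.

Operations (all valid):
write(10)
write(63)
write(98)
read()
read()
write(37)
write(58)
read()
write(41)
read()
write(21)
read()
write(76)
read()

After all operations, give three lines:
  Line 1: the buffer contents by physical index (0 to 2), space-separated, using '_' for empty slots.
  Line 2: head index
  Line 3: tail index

write(10): buf=[10 _ _], head=0, tail=1, size=1
write(63): buf=[10 63 _], head=0, tail=2, size=2
write(98): buf=[10 63 98], head=0, tail=0, size=3
read(): buf=[_ 63 98], head=1, tail=0, size=2
read(): buf=[_ _ 98], head=2, tail=0, size=1
write(37): buf=[37 _ 98], head=2, tail=1, size=2
write(58): buf=[37 58 98], head=2, tail=2, size=3
read(): buf=[37 58 _], head=0, tail=2, size=2
write(41): buf=[37 58 41], head=0, tail=0, size=3
read(): buf=[_ 58 41], head=1, tail=0, size=2
write(21): buf=[21 58 41], head=1, tail=1, size=3
read(): buf=[21 _ 41], head=2, tail=1, size=2
write(76): buf=[21 76 41], head=2, tail=2, size=3
read(): buf=[21 76 _], head=0, tail=2, size=2

Answer: 21 76 _
0
2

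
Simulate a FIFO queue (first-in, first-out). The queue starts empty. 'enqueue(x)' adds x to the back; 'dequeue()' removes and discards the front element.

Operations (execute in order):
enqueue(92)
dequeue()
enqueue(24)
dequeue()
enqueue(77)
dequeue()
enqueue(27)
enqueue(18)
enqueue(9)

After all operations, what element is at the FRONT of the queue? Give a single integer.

enqueue(92): queue = [92]
dequeue(): queue = []
enqueue(24): queue = [24]
dequeue(): queue = []
enqueue(77): queue = [77]
dequeue(): queue = []
enqueue(27): queue = [27]
enqueue(18): queue = [27, 18]
enqueue(9): queue = [27, 18, 9]

Answer: 27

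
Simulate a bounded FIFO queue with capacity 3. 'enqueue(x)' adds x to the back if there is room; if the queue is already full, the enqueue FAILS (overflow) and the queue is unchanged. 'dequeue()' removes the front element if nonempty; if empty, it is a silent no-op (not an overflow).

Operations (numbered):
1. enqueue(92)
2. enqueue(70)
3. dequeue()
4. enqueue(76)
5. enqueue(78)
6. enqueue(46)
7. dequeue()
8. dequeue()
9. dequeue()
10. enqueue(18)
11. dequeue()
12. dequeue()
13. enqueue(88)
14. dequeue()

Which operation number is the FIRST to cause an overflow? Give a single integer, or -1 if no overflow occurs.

1. enqueue(92): size=1
2. enqueue(70): size=2
3. dequeue(): size=1
4. enqueue(76): size=2
5. enqueue(78): size=3
6. enqueue(46): size=3=cap → OVERFLOW (fail)
7. dequeue(): size=2
8. dequeue(): size=1
9. dequeue(): size=0
10. enqueue(18): size=1
11. dequeue(): size=0
12. dequeue(): empty, no-op, size=0
13. enqueue(88): size=1
14. dequeue(): size=0

Answer: 6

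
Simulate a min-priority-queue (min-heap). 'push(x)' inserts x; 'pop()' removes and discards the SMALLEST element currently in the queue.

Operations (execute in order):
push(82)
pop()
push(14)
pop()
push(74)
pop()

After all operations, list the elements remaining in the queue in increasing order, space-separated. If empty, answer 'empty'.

Answer: empty

Derivation:
push(82): heap contents = [82]
pop() → 82: heap contents = []
push(14): heap contents = [14]
pop() → 14: heap contents = []
push(74): heap contents = [74]
pop() → 74: heap contents = []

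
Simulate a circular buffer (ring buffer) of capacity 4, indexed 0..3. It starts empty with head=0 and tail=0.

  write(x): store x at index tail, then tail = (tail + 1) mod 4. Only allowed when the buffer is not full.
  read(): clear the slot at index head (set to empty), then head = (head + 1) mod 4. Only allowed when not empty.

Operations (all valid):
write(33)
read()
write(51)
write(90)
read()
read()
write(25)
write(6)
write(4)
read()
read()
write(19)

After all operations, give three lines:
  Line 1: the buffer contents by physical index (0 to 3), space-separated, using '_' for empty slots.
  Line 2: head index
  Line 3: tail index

Answer: _ 4 19 _
1
3

Derivation:
write(33): buf=[33 _ _ _], head=0, tail=1, size=1
read(): buf=[_ _ _ _], head=1, tail=1, size=0
write(51): buf=[_ 51 _ _], head=1, tail=2, size=1
write(90): buf=[_ 51 90 _], head=1, tail=3, size=2
read(): buf=[_ _ 90 _], head=2, tail=3, size=1
read(): buf=[_ _ _ _], head=3, tail=3, size=0
write(25): buf=[_ _ _ 25], head=3, tail=0, size=1
write(6): buf=[6 _ _ 25], head=3, tail=1, size=2
write(4): buf=[6 4 _ 25], head=3, tail=2, size=3
read(): buf=[6 4 _ _], head=0, tail=2, size=2
read(): buf=[_ 4 _ _], head=1, tail=2, size=1
write(19): buf=[_ 4 19 _], head=1, tail=3, size=2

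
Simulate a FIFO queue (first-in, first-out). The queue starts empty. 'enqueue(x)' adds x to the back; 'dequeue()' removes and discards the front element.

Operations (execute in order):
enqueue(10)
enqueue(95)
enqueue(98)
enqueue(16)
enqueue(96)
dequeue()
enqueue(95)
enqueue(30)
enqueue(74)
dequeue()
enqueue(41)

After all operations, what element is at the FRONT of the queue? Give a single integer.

Answer: 98

Derivation:
enqueue(10): queue = [10]
enqueue(95): queue = [10, 95]
enqueue(98): queue = [10, 95, 98]
enqueue(16): queue = [10, 95, 98, 16]
enqueue(96): queue = [10, 95, 98, 16, 96]
dequeue(): queue = [95, 98, 16, 96]
enqueue(95): queue = [95, 98, 16, 96, 95]
enqueue(30): queue = [95, 98, 16, 96, 95, 30]
enqueue(74): queue = [95, 98, 16, 96, 95, 30, 74]
dequeue(): queue = [98, 16, 96, 95, 30, 74]
enqueue(41): queue = [98, 16, 96, 95, 30, 74, 41]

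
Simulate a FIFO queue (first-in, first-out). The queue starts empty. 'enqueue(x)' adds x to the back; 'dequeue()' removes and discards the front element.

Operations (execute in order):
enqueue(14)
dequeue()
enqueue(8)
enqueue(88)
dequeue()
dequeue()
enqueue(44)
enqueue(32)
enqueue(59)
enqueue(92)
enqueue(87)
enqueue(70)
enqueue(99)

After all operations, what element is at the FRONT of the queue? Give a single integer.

Answer: 44

Derivation:
enqueue(14): queue = [14]
dequeue(): queue = []
enqueue(8): queue = [8]
enqueue(88): queue = [8, 88]
dequeue(): queue = [88]
dequeue(): queue = []
enqueue(44): queue = [44]
enqueue(32): queue = [44, 32]
enqueue(59): queue = [44, 32, 59]
enqueue(92): queue = [44, 32, 59, 92]
enqueue(87): queue = [44, 32, 59, 92, 87]
enqueue(70): queue = [44, 32, 59, 92, 87, 70]
enqueue(99): queue = [44, 32, 59, 92, 87, 70, 99]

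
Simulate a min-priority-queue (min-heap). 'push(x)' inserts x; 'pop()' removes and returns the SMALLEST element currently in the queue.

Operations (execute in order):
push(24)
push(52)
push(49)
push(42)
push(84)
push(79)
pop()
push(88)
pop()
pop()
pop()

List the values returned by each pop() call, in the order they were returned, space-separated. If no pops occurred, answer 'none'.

Answer: 24 42 49 52

Derivation:
push(24): heap contents = [24]
push(52): heap contents = [24, 52]
push(49): heap contents = [24, 49, 52]
push(42): heap contents = [24, 42, 49, 52]
push(84): heap contents = [24, 42, 49, 52, 84]
push(79): heap contents = [24, 42, 49, 52, 79, 84]
pop() → 24: heap contents = [42, 49, 52, 79, 84]
push(88): heap contents = [42, 49, 52, 79, 84, 88]
pop() → 42: heap contents = [49, 52, 79, 84, 88]
pop() → 49: heap contents = [52, 79, 84, 88]
pop() → 52: heap contents = [79, 84, 88]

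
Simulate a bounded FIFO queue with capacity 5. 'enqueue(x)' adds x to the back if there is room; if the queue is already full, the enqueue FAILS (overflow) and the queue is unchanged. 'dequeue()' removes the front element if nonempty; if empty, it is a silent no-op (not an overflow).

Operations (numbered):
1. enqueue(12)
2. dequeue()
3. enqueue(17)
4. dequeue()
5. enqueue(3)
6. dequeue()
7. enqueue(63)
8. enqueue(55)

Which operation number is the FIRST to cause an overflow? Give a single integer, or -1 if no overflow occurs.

Answer: -1

Derivation:
1. enqueue(12): size=1
2. dequeue(): size=0
3. enqueue(17): size=1
4. dequeue(): size=0
5. enqueue(3): size=1
6. dequeue(): size=0
7. enqueue(63): size=1
8. enqueue(55): size=2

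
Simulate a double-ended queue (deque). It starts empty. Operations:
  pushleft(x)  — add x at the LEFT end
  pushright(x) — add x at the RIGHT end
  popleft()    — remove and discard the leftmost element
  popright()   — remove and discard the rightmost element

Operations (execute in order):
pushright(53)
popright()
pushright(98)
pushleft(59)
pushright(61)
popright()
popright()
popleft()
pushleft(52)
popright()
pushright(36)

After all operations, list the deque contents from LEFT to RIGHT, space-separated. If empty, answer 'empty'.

Answer: 36

Derivation:
pushright(53): [53]
popright(): []
pushright(98): [98]
pushleft(59): [59, 98]
pushright(61): [59, 98, 61]
popright(): [59, 98]
popright(): [59]
popleft(): []
pushleft(52): [52]
popright(): []
pushright(36): [36]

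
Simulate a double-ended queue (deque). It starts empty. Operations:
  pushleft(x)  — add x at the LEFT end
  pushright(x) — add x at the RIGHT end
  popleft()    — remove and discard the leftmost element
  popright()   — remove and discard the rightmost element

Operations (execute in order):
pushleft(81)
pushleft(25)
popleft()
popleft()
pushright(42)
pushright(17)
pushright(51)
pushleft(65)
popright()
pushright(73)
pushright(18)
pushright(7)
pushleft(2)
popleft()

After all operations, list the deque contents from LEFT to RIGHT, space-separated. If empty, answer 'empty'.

Answer: 65 42 17 73 18 7

Derivation:
pushleft(81): [81]
pushleft(25): [25, 81]
popleft(): [81]
popleft(): []
pushright(42): [42]
pushright(17): [42, 17]
pushright(51): [42, 17, 51]
pushleft(65): [65, 42, 17, 51]
popright(): [65, 42, 17]
pushright(73): [65, 42, 17, 73]
pushright(18): [65, 42, 17, 73, 18]
pushright(7): [65, 42, 17, 73, 18, 7]
pushleft(2): [2, 65, 42, 17, 73, 18, 7]
popleft(): [65, 42, 17, 73, 18, 7]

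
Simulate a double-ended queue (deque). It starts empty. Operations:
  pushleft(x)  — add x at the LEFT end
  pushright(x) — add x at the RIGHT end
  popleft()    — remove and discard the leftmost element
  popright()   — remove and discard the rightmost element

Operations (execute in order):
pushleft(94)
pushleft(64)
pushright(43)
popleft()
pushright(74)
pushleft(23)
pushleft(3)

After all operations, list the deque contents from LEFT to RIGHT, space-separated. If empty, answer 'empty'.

pushleft(94): [94]
pushleft(64): [64, 94]
pushright(43): [64, 94, 43]
popleft(): [94, 43]
pushright(74): [94, 43, 74]
pushleft(23): [23, 94, 43, 74]
pushleft(3): [3, 23, 94, 43, 74]

Answer: 3 23 94 43 74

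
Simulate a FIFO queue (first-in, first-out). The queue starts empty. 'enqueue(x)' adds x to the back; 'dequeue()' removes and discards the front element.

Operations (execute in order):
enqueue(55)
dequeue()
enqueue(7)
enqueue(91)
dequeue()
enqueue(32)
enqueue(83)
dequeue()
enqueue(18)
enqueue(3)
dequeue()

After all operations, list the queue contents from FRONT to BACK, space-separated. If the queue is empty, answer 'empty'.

Answer: 83 18 3

Derivation:
enqueue(55): [55]
dequeue(): []
enqueue(7): [7]
enqueue(91): [7, 91]
dequeue(): [91]
enqueue(32): [91, 32]
enqueue(83): [91, 32, 83]
dequeue(): [32, 83]
enqueue(18): [32, 83, 18]
enqueue(3): [32, 83, 18, 3]
dequeue(): [83, 18, 3]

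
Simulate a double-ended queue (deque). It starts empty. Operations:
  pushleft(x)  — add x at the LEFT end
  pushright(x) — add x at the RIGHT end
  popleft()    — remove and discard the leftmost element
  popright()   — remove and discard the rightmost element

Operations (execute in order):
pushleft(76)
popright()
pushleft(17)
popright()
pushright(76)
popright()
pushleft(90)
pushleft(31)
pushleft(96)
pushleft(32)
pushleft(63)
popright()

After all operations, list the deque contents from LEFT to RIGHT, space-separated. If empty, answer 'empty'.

Answer: 63 32 96 31

Derivation:
pushleft(76): [76]
popright(): []
pushleft(17): [17]
popright(): []
pushright(76): [76]
popright(): []
pushleft(90): [90]
pushleft(31): [31, 90]
pushleft(96): [96, 31, 90]
pushleft(32): [32, 96, 31, 90]
pushleft(63): [63, 32, 96, 31, 90]
popright(): [63, 32, 96, 31]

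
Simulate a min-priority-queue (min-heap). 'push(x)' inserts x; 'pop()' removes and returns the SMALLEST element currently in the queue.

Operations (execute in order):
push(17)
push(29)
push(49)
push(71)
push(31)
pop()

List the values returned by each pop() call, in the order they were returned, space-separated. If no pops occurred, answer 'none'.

push(17): heap contents = [17]
push(29): heap contents = [17, 29]
push(49): heap contents = [17, 29, 49]
push(71): heap contents = [17, 29, 49, 71]
push(31): heap contents = [17, 29, 31, 49, 71]
pop() → 17: heap contents = [29, 31, 49, 71]

Answer: 17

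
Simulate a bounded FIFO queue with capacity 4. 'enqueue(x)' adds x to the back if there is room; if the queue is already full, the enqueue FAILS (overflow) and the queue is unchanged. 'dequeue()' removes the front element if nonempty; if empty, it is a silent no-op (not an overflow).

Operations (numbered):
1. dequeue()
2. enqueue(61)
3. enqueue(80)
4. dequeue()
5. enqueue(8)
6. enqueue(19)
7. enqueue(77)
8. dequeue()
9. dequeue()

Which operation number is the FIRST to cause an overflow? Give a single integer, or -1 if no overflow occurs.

1. dequeue(): empty, no-op, size=0
2. enqueue(61): size=1
3. enqueue(80): size=2
4. dequeue(): size=1
5. enqueue(8): size=2
6. enqueue(19): size=3
7. enqueue(77): size=4
8. dequeue(): size=3
9. dequeue(): size=2

Answer: -1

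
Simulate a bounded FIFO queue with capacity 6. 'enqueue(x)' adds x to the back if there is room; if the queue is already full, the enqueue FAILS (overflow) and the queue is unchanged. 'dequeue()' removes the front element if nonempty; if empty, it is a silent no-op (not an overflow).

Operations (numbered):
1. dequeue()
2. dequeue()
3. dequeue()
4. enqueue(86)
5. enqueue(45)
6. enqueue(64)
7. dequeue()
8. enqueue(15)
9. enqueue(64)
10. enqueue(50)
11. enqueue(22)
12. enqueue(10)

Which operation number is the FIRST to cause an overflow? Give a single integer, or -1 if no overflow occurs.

1. dequeue(): empty, no-op, size=0
2. dequeue(): empty, no-op, size=0
3. dequeue(): empty, no-op, size=0
4. enqueue(86): size=1
5. enqueue(45): size=2
6. enqueue(64): size=3
7. dequeue(): size=2
8. enqueue(15): size=3
9. enqueue(64): size=4
10. enqueue(50): size=5
11. enqueue(22): size=6
12. enqueue(10): size=6=cap → OVERFLOW (fail)

Answer: 12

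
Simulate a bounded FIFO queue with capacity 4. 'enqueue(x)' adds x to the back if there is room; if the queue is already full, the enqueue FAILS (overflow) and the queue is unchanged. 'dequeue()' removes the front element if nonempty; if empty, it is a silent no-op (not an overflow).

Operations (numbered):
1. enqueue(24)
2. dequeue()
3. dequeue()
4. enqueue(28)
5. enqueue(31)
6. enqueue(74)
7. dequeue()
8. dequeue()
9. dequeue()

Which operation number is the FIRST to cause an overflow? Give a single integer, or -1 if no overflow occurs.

1. enqueue(24): size=1
2. dequeue(): size=0
3. dequeue(): empty, no-op, size=0
4. enqueue(28): size=1
5. enqueue(31): size=2
6. enqueue(74): size=3
7. dequeue(): size=2
8. dequeue(): size=1
9. dequeue(): size=0

Answer: -1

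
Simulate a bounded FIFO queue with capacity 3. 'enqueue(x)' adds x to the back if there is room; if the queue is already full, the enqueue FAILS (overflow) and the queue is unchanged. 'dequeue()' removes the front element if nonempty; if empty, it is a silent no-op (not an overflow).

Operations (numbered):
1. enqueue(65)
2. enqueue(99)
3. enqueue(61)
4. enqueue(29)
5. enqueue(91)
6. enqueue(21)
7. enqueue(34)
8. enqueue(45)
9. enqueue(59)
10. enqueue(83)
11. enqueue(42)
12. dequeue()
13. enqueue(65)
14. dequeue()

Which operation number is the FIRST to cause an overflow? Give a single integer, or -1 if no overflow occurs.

Answer: 4

Derivation:
1. enqueue(65): size=1
2. enqueue(99): size=2
3. enqueue(61): size=3
4. enqueue(29): size=3=cap → OVERFLOW (fail)
5. enqueue(91): size=3=cap → OVERFLOW (fail)
6. enqueue(21): size=3=cap → OVERFLOW (fail)
7. enqueue(34): size=3=cap → OVERFLOW (fail)
8. enqueue(45): size=3=cap → OVERFLOW (fail)
9. enqueue(59): size=3=cap → OVERFLOW (fail)
10. enqueue(83): size=3=cap → OVERFLOW (fail)
11. enqueue(42): size=3=cap → OVERFLOW (fail)
12. dequeue(): size=2
13. enqueue(65): size=3
14. dequeue(): size=2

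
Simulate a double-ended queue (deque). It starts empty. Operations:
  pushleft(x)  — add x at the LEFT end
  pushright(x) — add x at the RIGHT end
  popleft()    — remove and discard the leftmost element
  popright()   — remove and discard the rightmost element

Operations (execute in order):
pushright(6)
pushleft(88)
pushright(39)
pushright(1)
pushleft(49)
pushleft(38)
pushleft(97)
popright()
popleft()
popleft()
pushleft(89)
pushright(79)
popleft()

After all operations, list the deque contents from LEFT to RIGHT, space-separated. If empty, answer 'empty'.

pushright(6): [6]
pushleft(88): [88, 6]
pushright(39): [88, 6, 39]
pushright(1): [88, 6, 39, 1]
pushleft(49): [49, 88, 6, 39, 1]
pushleft(38): [38, 49, 88, 6, 39, 1]
pushleft(97): [97, 38, 49, 88, 6, 39, 1]
popright(): [97, 38, 49, 88, 6, 39]
popleft(): [38, 49, 88, 6, 39]
popleft(): [49, 88, 6, 39]
pushleft(89): [89, 49, 88, 6, 39]
pushright(79): [89, 49, 88, 6, 39, 79]
popleft(): [49, 88, 6, 39, 79]

Answer: 49 88 6 39 79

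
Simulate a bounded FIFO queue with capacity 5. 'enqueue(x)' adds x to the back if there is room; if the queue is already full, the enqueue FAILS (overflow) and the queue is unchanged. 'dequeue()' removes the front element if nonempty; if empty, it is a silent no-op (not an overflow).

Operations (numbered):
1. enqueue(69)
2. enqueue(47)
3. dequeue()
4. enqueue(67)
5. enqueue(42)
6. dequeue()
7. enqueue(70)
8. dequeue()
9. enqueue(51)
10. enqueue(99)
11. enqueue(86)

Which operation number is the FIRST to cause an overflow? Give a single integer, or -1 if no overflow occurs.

1. enqueue(69): size=1
2. enqueue(47): size=2
3. dequeue(): size=1
4. enqueue(67): size=2
5. enqueue(42): size=3
6. dequeue(): size=2
7. enqueue(70): size=3
8. dequeue(): size=2
9. enqueue(51): size=3
10. enqueue(99): size=4
11. enqueue(86): size=5

Answer: -1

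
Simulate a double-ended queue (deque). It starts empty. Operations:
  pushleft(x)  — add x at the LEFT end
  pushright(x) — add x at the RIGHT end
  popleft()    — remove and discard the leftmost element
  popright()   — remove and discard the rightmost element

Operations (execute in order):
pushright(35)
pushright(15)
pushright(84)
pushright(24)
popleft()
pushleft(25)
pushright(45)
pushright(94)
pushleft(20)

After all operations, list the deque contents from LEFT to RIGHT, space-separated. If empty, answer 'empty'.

Answer: 20 25 15 84 24 45 94

Derivation:
pushright(35): [35]
pushright(15): [35, 15]
pushright(84): [35, 15, 84]
pushright(24): [35, 15, 84, 24]
popleft(): [15, 84, 24]
pushleft(25): [25, 15, 84, 24]
pushright(45): [25, 15, 84, 24, 45]
pushright(94): [25, 15, 84, 24, 45, 94]
pushleft(20): [20, 25, 15, 84, 24, 45, 94]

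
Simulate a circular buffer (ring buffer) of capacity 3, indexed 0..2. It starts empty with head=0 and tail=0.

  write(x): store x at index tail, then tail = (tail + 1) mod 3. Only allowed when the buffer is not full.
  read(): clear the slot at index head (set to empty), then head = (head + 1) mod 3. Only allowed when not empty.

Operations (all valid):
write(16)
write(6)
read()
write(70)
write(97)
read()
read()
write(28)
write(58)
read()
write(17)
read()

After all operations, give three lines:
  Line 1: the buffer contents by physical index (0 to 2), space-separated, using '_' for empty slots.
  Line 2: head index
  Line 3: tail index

write(16): buf=[16 _ _], head=0, tail=1, size=1
write(6): buf=[16 6 _], head=0, tail=2, size=2
read(): buf=[_ 6 _], head=1, tail=2, size=1
write(70): buf=[_ 6 70], head=1, tail=0, size=2
write(97): buf=[97 6 70], head=1, tail=1, size=3
read(): buf=[97 _ 70], head=2, tail=1, size=2
read(): buf=[97 _ _], head=0, tail=1, size=1
write(28): buf=[97 28 _], head=0, tail=2, size=2
write(58): buf=[97 28 58], head=0, tail=0, size=3
read(): buf=[_ 28 58], head=1, tail=0, size=2
write(17): buf=[17 28 58], head=1, tail=1, size=3
read(): buf=[17 _ 58], head=2, tail=1, size=2

Answer: 17 _ 58
2
1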